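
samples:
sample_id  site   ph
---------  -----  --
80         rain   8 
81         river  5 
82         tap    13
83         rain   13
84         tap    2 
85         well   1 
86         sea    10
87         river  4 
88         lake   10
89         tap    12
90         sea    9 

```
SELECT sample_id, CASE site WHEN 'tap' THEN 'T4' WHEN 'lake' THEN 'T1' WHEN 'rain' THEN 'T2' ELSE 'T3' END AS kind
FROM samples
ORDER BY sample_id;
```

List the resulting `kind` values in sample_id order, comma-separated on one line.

sample_id=80: site='rain' → T2
sample_id=81: ELSE → T3
sample_id=82: site='tap' → T4
sample_id=83: site='rain' → T2
sample_id=84: site='tap' → T4
sample_id=85: ELSE → T3
sample_id=86: ELSE → T3
sample_id=87: ELSE → T3
sample_id=88: site='lake' → T1
sample_id=89: site='tap' → T4
sample_id=90: ELSE → T3

T2, T3, T4, T2, T4, T3, T3, T3, T1, T4, T3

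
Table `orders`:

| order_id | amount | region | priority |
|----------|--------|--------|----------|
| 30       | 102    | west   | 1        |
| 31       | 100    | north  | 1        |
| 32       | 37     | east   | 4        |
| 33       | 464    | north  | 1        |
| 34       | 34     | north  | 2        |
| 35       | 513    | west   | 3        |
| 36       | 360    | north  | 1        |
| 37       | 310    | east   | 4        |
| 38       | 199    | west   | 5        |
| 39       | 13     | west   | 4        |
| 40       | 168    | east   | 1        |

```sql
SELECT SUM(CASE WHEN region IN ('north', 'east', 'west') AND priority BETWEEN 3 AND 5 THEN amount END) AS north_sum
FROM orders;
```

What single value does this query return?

1072

order_id=30: ✗
order_id=31: ✗
order_id=32: ✓ → 37
order_id=33: ✗
order_id=34: ✗
order_id=35: ✓ → 513
order_id=36: ✗
order_id=37: ✓ → 310
order_id=38: ✓ → 199
order_id=39: ✓ → 13
order_id=40: ✗
north_sum = 37 + 513 + 310 + 199 + 13 = 1072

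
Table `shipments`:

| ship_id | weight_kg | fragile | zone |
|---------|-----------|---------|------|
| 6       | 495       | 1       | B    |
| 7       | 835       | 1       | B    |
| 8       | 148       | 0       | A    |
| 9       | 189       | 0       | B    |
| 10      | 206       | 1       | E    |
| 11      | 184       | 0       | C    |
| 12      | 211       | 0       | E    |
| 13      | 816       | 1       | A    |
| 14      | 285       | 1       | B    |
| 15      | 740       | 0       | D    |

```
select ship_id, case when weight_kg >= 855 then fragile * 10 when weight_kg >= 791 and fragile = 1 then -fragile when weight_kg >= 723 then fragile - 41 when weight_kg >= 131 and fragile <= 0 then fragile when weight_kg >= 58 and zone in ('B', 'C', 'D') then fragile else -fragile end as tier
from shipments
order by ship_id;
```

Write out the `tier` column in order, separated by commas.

ship_id=6: weight_kg >= 58 and zone in ('B', 'C', 'D') → 1
ship_id=7: weight_kg >= 791 and fragile = 1 → -1
ship_id=8: weight_kg >= 131 and fragile <= 0 → 0
ship_id=9: weight_kg >= 131 and fragile <= 0 → 0
ship_id=10: ELSE → -1
ship_id=11: weight_kg >= 131 and fragile <= 0 → 0
ship_id=12: weight_kg >= 131 and fragile <= 0 → 0
ship_id=13: weight_kg >= 791 and fragile = 1 → -1
ship_id=14: weight_kg >= 58 and zone in ('B', 'C', 'D') → 1
ship_id=15: weight_kg >= 723 → -41

1, -1, 0, 0, -1, 0, 0, -1, 1, -41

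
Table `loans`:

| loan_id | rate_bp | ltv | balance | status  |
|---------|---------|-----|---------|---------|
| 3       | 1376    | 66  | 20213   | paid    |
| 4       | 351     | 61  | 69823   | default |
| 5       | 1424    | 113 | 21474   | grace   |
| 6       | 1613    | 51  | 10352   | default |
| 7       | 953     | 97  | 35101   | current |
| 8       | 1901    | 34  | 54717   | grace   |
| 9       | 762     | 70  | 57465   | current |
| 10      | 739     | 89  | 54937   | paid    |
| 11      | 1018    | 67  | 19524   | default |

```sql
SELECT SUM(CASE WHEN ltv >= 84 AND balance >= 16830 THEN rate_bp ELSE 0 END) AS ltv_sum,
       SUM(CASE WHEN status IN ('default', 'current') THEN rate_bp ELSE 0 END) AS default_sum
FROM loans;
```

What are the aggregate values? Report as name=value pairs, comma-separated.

[ltv_sum: ltv >= 84 AND balance >= 16830]
loan_id=3: ✗
loan_id=4: ✗
loan_id=5: ✓ → 1424
loan_id=6: ✗
loan_id=7: ✓ → 953
loan_id=8: ✗
loan_id=9: ✗
loan_id=10: ✓ → 739
loan_id=11: ✗
ltv_sum = 1424 + 953 + 739 = 3116
—
[default_sum: status IN ('default', 'current')]
loan_id=3: ✗
loan_id=4: ✓ → 351
loan_id=5: ✗
loan_id=6: ✓ → 1613
loan_id=7: ✓ → 953
loan_id=8: ✗
loan_id=9: ✓ → 762
loan_id=10: ✗
loan_id=11: ✓ → 1018
default_sum = 351 + 1613 + 953 + 762 + 1018 = 4697

ltv_sum=3116, default_sum=4697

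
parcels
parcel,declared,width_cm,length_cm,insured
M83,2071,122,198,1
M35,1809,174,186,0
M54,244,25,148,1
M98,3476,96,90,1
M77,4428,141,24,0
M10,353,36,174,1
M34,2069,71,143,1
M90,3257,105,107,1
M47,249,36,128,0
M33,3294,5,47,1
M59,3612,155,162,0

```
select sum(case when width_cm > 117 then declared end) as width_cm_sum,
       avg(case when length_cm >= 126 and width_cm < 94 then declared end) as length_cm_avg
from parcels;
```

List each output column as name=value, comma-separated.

[width_cm_sum: width_cm > 117]
parcel=M83: ✓ → 2071
parcel=M35: ✓ → 1809
parcel=M54: ✗
parcel=M98: ✗
parcel=M77: ✓ → 4428
parcel=M10: ✗
parcel=M34: ✗
parcel=M90: ✗
parcel=M47: ✗
parcel=M33: ✗
parcel=M59: ✓ → 3612
width_cm_sum = 2071 + 1809 + 4428 + 3612 = 11920
—
[length_cm_avg: length_cm >= 126 and width_cm < 94]
parcel=M83: ✗
parcel=M35: ✗
parcel=M54: ✓ → 244
parcel=M98: ✗
parcel=M77: ✗
parcel=M10: ✓ → 353
parcel=M34: ✓ → 2069
parcel=M90: ✗
parcel=M47: ✓ → 249
parcel=M33: ✗
parcel=M59: ✗
length_cm_avg = (244 + 353 + 2069 + 249) / 4 = 728.75

width_cm_sum=11920, length_cm_avg=728.75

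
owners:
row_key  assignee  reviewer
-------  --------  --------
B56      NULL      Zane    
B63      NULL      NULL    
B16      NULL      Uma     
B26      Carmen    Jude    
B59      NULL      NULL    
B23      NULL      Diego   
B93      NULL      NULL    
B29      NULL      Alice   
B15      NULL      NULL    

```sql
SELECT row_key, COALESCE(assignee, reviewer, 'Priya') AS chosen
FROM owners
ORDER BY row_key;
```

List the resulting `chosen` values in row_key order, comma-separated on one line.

row_key=B15: assignee=NULL, reviewer=NULL, → literal Priya → Priya
row_key=B16: assignee=NULL, reviewer=Uma → Uma
row_key=B23: assignee=NULL, reviewer=Diego → Diego
row_key=B26: assignee=Carmen → Carmen
row_key=B29: assignee=NULL, reviewer=Alice → Alice
row_key=B56: assignee=NULL, reviewer=Zane → Zane
row_key=B59: assignee=NULL, reviewer=NULL, → literal Priya → Priya
row_key=B63: assignee=NULL, reviewer=NULL, → literal Priya → Priya
row_key=B93: assignee=NULL, reviewer=NULL, → literal Priya → Priya

Priya, Uma, Diego, Carmen, Alice, Zane, Priya, Priya, Priya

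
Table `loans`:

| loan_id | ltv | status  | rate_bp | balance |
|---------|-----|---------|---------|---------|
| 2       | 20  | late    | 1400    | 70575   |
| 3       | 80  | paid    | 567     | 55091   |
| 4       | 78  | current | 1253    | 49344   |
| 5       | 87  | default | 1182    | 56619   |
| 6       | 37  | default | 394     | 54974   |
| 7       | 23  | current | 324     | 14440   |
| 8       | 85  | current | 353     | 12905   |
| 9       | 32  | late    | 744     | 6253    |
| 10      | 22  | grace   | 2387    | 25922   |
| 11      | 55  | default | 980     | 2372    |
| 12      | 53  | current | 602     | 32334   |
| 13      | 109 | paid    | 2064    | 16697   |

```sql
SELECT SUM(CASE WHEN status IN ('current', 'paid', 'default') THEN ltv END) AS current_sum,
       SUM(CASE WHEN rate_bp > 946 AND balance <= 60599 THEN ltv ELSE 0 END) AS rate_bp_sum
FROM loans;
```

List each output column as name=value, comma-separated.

current_sum=607, rate_bp_sum=351

[current_sum: status IN ('current', 'paid', 'default')]
loan_id=2: ✗
loan_id=3: ✓ → 80
loan_id=4: ✓ → 78
loan_id=5: ✓ → 87
loan_id=6: ✓ → 37
loan_id=7: ✓ → 23
loan_id=8: ✓ → 85
loan_id=9: ✗
loan_id=10: ✗
loan_id=11: ✓ → 55
loan_id=12: ✓ → 53
loan_id=13: ✓ → 109
current_sum = 80 + 78 + 87 + 37 + 23 + 85 + 55 + 53 + 109 = 607
—
[rate_bp_sum: rate_bp > 946 AND balance <= 60599]
loan_id=2: ✗
loan_id=3: ✗
loan_id=4: ✓ → 78
loan_id=5: ✓ → 87
loan_id=6: ✗
loan_id=7: ✗
loan_id=8: ✗
loan_id=9: ✗
loan_id=10: ✓ → 22
loan_id=11: ✓ → 55
loan_id=12: ✗
loan_id=13: ✓ → 109
rate_bp_sum = 78 + 87 + 22 + 55 + 109 = 351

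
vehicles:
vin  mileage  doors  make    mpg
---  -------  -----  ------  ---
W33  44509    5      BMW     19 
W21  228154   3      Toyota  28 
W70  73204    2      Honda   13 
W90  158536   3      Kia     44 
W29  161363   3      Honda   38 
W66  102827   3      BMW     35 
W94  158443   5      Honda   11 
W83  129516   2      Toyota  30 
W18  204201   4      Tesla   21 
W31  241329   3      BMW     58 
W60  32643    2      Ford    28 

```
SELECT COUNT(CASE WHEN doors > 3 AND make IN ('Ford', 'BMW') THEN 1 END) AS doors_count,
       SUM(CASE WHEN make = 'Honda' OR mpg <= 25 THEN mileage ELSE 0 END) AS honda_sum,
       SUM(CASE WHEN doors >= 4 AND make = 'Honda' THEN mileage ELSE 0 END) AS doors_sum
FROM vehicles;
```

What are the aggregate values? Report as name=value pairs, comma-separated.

[doors_count: doors > 3 AND make IN ('Ford', 'BMW')]
vin=W33: ✓ → 1
vin=W21: ✗
vin=W70: ✗
vin=W90: ✗
vin=W29: ✗
vin=W66: ✗
vin=W94: ✗
vin=W83: ✗
vin=W18: ✗
vin=W31: ✗
vin=W60: ✗
doors_count = COUNT(1) = 1
—
[honda_sum: make = 'Honda' OR mpg <= 25]
vin=W33: ✓ → 44509
vin=W21: ✗
vin=W70: ✓ → 73204
vin=W90: ✗
vin=W29: ✓ → 161363
vin=W66: ✗
vin=W94: ✓ → 158443
vin=W83: ✗
vin=W18: ✓ → 204201
vin=W31: ✗
vin=W60: ✗
honda_sum = 44509 + 73204 + 161363 + 158443 + 204201 = 641720
—
[doors_sum: doors >= 4 AND make = 'Honda']
vin=W33: ✗
vin=W21: ✗
vin=W70: ✗
vin=W90: ✗
vin=W29: ✗
vin=W66: ✗
vin=W94: ✓ → 158443
vin=W83: ✗
vin=W18: ✗
vin=W31: ✗
vin=W60: ✗
doors_sum = 158443

doors_count=1, honda_sum=641720, doors_sum=158443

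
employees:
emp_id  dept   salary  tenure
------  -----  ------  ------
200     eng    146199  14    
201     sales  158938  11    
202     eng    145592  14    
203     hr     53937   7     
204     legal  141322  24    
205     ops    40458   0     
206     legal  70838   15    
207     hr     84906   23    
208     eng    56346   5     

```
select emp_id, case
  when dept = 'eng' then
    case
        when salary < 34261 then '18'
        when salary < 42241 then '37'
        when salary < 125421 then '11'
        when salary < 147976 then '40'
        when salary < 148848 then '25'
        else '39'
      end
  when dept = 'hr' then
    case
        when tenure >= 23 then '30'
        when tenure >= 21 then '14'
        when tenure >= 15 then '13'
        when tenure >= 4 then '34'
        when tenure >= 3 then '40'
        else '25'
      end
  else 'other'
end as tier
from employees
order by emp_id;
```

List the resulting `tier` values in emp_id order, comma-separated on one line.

40, other, 40, 34, other, other, other, 30, 11

emp_id=200: dept='eng' → inner[salary < 147976] → 40
emp_id=201: dept='sales' → outer ELSE → other
emp_id=202: dept='eng' → inner[salary < 147976] → 40
emp_id=203: dept='hr' → inner[tenure >= 4] → 34
emp_id=204: dept='legal' → outer ELSE → other
emp_id=205: dept='ops' → outer ELSE → other
emp_id=206: dept='legal' → outer ELSE → other
emp_id=207: dept='hr' → inner[tenure >= 23] → 30
emp_id=208: dept='eng' → inner[salary < 125421] → 11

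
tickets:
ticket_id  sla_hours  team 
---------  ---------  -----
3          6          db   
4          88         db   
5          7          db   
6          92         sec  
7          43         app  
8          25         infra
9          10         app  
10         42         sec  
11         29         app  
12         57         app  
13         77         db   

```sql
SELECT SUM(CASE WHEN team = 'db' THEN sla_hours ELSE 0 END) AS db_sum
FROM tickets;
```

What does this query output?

178

ticket_id=3: ✓ → 6
ticket_id=4: ✓ → 88
ticket_id=5: ✓ → 7
ticket_id=6: ✗
ticket_id=7: ✗
ticket_id=8: ✗
ticket_id=9: ✗
ticket_id=10: ✗
ticket_id=11: ✗
ticket_id=12: ✗
ticket_id=13: ✓ → 77
db_sum = 6 + 88 + 7 + 77 = 178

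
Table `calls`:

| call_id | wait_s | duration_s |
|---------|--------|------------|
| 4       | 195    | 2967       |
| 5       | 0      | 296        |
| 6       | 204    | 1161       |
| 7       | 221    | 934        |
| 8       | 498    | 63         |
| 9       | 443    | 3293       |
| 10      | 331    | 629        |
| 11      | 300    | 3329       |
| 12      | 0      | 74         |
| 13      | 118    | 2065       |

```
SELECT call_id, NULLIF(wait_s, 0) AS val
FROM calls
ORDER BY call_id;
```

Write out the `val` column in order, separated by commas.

195, NULL, 204, 221, 498, 443, 331, 300, NULL, 118

call_id=4: wait_s=195 vs 0: differ → 195
call_id=5: wait_s=0 vs 0: equal → NULL
call_id=6: wait_s=204 vs 0: differ → 204
call_id=7: wait_s=221 vs 0: differ → 221
call_id=8: wait_s=498 vs 0: differ → 498
call_id=9: wait_s=443 vs 0: differ → 443
call_id=10: wait_s=331 vs 0: differ → 331
call_id=11: wait_s=300 vs 0: differ → 300
call_id=12: wait_s=0 vs 0: equal → NULL
call_id=13: wait_s=118 vs 0: differ → 118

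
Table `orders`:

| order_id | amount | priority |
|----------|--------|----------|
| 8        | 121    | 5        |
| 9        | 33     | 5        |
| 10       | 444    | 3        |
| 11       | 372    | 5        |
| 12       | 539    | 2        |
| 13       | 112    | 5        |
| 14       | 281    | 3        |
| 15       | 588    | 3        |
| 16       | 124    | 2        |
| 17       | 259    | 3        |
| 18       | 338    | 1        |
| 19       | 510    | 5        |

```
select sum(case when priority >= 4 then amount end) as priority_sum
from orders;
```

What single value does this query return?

1148

order_id=8: ✓ → 121
order_id=9: ✓ → 33
order_id=10: ✗
order_id=11: ✓ → 372
order_id=12: ✗
order_id=13: ✓ → 112
order_id=14: ✗
order_id=15: ✗
order_id=16: ✗
order_id=17: ✗
order_id=18: ✗
order_id=19: ✓ → 510
priority_sum = 121 + 33 + 372 + 112 + 510 = 1148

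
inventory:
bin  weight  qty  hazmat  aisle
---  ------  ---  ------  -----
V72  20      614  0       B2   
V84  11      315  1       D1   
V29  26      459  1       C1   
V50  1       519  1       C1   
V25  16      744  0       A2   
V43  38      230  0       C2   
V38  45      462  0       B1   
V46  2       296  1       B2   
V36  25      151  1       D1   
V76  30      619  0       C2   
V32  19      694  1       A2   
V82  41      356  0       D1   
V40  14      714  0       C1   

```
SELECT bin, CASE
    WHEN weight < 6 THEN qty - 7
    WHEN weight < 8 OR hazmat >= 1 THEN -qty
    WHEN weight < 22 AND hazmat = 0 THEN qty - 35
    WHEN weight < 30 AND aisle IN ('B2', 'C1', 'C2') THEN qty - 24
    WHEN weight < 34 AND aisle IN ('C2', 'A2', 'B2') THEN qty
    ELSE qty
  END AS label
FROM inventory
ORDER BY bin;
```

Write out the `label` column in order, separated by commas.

bin=V25: weight < 22 AND hazmat = 0 → 709
bin=V29: weight < 8 OR hazmat >= 1 → -459
bin=V32: weight < 8 OR hazmat >= 1 → -694
bin=V36: weight < 8 OR hazmat >= 1 → -151
bin=V38: ELSE → 462
bin=V40: weight < 22 AND hazmat = 0 → 679
bin=V43: ELSE → 230
bin=V46: weight < 6 → 289
bin=V50: weight < 6 → 512
bin=V72: weight < 22 AND hazmat = 0 → 579
bin=V76: weight < 34 AND aisle IN ('C2', 'A2', 'B2') → 619
bin=V82: ELSE → 356
bin=V84: weight < 8 OR hazmat >= 1 → -315

709, -459, -694, -151, 462, 679, 230, 289, 512, 579, 619, 356, -315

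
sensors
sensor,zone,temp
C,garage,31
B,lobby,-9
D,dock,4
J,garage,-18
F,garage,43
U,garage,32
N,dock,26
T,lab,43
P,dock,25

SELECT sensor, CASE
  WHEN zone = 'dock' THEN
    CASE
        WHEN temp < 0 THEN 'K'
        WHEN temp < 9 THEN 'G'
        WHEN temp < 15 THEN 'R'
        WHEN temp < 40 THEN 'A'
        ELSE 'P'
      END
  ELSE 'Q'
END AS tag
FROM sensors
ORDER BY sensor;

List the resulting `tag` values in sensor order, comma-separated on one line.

sensor=B: zone='lobby' → outer ELSE → Q
sensor=C: zone='garage' → outer ELSE → Q
sensor=D: zone='dock' → inner[temp < 9] → G
sensor=F: zone='garage' → outer ELSE → Q
sensor=J: zone='garage' → outer ELSE → Q
sensor=N: zone='dock' → inner[temp < 40] → A
sensor=P: zone='dock' → inner[temp < 40] → A
sensor=T: zone='lab' → outer ELSE → Q
sensor=U: zone='garage' → outer ELSE → Q

Q, Q, G, Q, Q, A, A, Q, Q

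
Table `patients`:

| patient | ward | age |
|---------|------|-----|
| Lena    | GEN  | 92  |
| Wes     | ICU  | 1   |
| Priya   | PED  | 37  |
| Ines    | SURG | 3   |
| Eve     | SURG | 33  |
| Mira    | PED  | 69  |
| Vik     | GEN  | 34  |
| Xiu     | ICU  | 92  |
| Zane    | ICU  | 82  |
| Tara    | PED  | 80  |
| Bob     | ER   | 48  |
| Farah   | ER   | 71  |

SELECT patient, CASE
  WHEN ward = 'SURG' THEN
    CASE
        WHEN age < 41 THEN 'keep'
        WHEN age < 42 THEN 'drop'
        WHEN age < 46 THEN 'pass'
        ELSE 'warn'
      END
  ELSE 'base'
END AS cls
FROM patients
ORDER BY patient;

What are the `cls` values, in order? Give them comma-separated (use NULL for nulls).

patient=Bob: ward='ER' → outer ELSE → base
patient=Eve: ward='SURG' → inner[age < 41] → keep
patient=Farah: ward='ER' → outer ELSE → base
patient=Ines: ward='SURG' → inner[age < 41] → keep
patient=Lena: ward='GEN' → outer ELSE → base
patient=Mira: ward='PED' → outer ELSE → base
patient=Priya: ward='PED' → outer ELSE → base
patient=Tara: ward='PED' → outer ELSE → base
patient=Vik: ward='GEN' → outer ELSE → base
patient=Wes: ward='ICU' → outer ELSE → base
patient=Xiu: ward='ICU' → outer ELSE → base
patient=Zane: ward='ICU' → outer ELSE → base

base, keep, base, keep, base, base, base, base, base, base, base, base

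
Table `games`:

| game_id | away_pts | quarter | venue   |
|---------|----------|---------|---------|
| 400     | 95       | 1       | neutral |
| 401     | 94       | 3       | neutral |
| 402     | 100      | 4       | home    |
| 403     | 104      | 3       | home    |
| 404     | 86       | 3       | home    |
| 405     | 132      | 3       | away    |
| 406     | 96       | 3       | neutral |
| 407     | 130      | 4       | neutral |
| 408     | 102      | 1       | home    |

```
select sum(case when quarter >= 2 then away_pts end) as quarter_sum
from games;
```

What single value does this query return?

742

game_id=400: ✗
game_id=401: ✓ → 94
game_id=402: ✓ → 100
game_id=403: ✓ → 104
game_id=404: ✓ → 86
game_id=405: ✓ → 132
game_id=406: ✓ → 96
game_id=407: ✓ → 130
game_id=408: ✗
quarter_sum = 94 + 100 + 104 + 86 + 132 + 96 + 130 = 742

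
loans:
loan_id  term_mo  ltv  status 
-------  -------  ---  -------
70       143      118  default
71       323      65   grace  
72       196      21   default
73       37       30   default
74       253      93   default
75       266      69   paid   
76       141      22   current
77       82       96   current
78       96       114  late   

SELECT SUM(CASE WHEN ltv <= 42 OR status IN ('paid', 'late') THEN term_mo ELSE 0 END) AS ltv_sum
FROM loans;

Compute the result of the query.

loan_id=70: ✗
loan_id=71: ✗
loan_id=72: ✓ → 196
loan_id=73: ✓ → 37
loan_id=74: ✗
loan_id=75: ✓ → 266
loan_id=76: ✓ → 141
loan_id=77: ✗
loan_id=78: ✓ → 96
ltv_sum = 196 + 37 + 266 + 141 + 96 = 736

736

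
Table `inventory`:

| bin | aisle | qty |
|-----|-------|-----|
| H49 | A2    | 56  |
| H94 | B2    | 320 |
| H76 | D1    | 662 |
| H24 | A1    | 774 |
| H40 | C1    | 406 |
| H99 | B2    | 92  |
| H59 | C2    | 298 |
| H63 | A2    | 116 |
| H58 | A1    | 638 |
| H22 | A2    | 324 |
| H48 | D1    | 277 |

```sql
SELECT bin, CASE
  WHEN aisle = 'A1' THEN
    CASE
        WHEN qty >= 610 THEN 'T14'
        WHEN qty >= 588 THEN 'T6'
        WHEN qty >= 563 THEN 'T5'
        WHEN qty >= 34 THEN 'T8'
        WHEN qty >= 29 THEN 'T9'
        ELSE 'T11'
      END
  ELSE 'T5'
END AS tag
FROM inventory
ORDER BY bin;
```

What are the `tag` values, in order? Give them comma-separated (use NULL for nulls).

T5, T14, T5, T5, T5, T14, T5, T5, T5, T5, T5

bin=H22: aisle='A2' → outer ELSE → T5
bin=H24: aisle='A1' → inner[qty >= 610] → T14
bin=H40: aisle='C1' → outer ELSE → T5
bin=H48: aisle='D1' → outer ELSE → T5
bin=H49: aisle='A2' → outer ELSE → T5
bin=H58: aisle='A1' → inner[qty >= 610] → T14
bin=H59: aisle='C2' → outer ELSE → T5
bin=H63: aisle='A2' → outer ELSE → T5
bin=H76: aisle='D1' → outer ELSE → T5
bin=H94: aisle='B2' → outer ELSE → T5
bin=H99: aisle='B2' → outer ELSE → T5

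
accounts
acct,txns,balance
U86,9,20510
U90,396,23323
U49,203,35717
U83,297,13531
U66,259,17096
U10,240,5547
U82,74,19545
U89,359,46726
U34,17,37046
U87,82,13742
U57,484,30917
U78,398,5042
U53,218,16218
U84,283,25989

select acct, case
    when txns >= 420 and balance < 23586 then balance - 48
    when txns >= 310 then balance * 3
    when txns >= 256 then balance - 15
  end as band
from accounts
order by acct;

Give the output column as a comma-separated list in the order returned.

NULL, NULL, NULL, NULL, 92751, 17081, 15126, NULL, 13516, 25974, NULL, NULL, 140178, 69969

acct=U10: (no match → NULL) → NULL
acct=U34: (no match → NULL) → NULL
acct=U49: (no match → NULL) → NULL
acct=U53: (no match → NULL) → NULL
acct=U57: txns >= 310 → 92751
acct=U66: txns >= 256 → 17081
acct=U78: txns >= 310 → 15126
acct=U82: (no match → NULL) → NULL
acct=U83: txns >= 256 → 13516
acct=U84: txns >= 256 → 25974
acct=U86: (no match → NULL) → NULL
acct=U87: (no match → NULL) → NULL
acct=U89: txns >= 310 → 140178
acct=U90: txns >= 310 → 69969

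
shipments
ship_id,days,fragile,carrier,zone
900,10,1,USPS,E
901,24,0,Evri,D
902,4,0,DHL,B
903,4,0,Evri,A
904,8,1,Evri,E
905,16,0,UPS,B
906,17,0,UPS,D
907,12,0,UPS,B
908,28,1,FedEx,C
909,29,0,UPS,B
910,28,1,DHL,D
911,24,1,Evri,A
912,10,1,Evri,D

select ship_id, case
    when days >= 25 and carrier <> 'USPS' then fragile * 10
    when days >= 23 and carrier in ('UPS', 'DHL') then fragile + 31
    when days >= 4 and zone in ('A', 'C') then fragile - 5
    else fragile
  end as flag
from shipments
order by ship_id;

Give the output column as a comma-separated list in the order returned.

ship_id=900: ELSE → 1
ship_id=901: ELSE → 0
ship_id=902: ELSE → 0
ship_id=903: days >= 4 and zone in ('A', 'C') → -5
ship_id=904: ELSE → 1
ship_id=905: ELSE → 0
ship_id=906: ELSE → 0
ship_id=907: ELSE → 0
ship_id=908: days >= 25 and carrier <> 'USPS' → 10
ship_id=909: days >= 25 and carrier <> 'USPS' → 0
ship_id=910: days >= 25 and carrier <> 'USPS' → 10
ship_id=911: days >= 4 and zone in ('A', 'C') → -4
ship_id=912: ELSE → 1

1, 0, 0, -5, 1, 0, 0, 0, 10, 0, 10, -4, 1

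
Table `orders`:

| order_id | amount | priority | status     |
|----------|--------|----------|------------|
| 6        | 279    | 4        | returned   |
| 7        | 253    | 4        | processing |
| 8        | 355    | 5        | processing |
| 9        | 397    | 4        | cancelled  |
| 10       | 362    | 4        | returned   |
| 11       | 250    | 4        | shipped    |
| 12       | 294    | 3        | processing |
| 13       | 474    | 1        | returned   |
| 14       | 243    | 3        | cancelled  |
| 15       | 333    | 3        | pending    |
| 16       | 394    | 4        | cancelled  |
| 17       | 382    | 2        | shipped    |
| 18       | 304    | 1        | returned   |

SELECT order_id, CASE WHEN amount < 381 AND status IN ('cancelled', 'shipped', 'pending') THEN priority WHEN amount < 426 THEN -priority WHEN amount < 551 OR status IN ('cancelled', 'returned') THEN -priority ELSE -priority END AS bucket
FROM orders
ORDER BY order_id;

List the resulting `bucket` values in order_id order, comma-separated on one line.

order_id=6: amount < 426 → -4
order_id=7: amount < 426 → -4
order_id=8: amount < 426 → -5
order_id=9: amount < 426 → -4
order_id=10: amount < 426 → -4
order_id=11: amount < 381 AND status IN ('cancelled', 'shipped', 'pending') → 4
order_id=12: amount < 426 → -3
order_id=13: amount < 551 OR status IN ('cancelled', 'returned') → -1
order_id=14: amount < 381 AND status IN ('cancelled', 'shipped', 'pending') → 3
order_id=15: amount < 381 AND status IN ('cancelled', 'shipped', 'pending') → 3
order_id=16: amount < 426 → -4
order_id=17: amount < 426 → -2
order_id=18: amount < 426 → -1

-4, -4, -5, -4, -4, 4, -3, -1, 3, 3, -4, -2, -1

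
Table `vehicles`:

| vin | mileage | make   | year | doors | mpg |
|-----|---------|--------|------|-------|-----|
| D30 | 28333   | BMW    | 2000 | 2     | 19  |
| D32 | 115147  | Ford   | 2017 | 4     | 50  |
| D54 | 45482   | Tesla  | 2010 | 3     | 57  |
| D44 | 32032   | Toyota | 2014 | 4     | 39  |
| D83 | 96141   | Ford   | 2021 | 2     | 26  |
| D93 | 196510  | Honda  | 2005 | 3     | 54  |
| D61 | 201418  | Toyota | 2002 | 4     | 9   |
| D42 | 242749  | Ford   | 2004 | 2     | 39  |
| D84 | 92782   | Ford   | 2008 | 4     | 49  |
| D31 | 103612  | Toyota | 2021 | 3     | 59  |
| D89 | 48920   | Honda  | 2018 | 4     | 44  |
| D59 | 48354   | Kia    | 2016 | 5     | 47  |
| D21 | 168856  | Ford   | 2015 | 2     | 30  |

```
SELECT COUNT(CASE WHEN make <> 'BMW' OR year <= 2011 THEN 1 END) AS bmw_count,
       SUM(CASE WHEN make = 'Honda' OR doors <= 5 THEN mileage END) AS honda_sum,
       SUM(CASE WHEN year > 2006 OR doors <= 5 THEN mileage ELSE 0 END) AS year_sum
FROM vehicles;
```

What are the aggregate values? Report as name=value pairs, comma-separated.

[bmw_count: make <> 'BMW' OR year <= 2011]
vin=D30: ✓ → 1
vin=D32: ✓ → 1
vin=D54: ✓ → 1
vin=D44: ✓ → 1
vin=D83: ✓ → 1
vin=D93: ✓ → 1
vin=D61: ✓ → 1
vin=D42: ✓ → 1
vin=D84: ✓ → 1
vin=D31: ✓ → 1
vin=D89: ✓ → 1
vin=D59: ✓ → 1
vin=D21: ✓ → 1
bmw_count = COUNT(1, 1, 1, 1, 1, 1, 1, 1, 1, 1, 1, 1, 1) = 13
—
[honda_sum: make = 'Honda' OR doors <= 5]
vin=D30: ✓ → 28333
vin=D32: ✓ → 115147
vin=D54: ✓ → 45482
vin=D44: ✓ → 32032
vin=D83: ✓ → 96141
vin=D93: ✓ → 196510
vin=D61: ✓ → 201418
vin=D42: ✓ → 242749
vin=D84: ✓ → 92782
vin=D31: ✓ → 103612
vin=D89: ✓ → 48920
vin=D59: ✓ → 48354
vin=D21: ✓ → 168856
honda_sum = 28333 + 115147 + 45482 + 32032 + 96141 + 196510 + 201418 + 242749 + 92782 + 103612 + 48920 + 48354 + 168856 = 1420336
—
[year_sum: year > 2006 OR doors <= 5]
vin=D30: ✓ → 28333
vin=D32: ✓ → 115147
vin=D54: ✓ → 45482
vin=D44: ✓ → 32032
vin=D83: ✓ → 96141
vin=D93: ✓ → 196510
vin=D61: ✓ → 201418
vin=D42: ✓ → 242749
vin=D84: ✓ → 92782
vin=D31: ✓ → 103612
vin=D89: ✓ → 48920
vin=D59: ✓ → 48354
vin=D21: ✓ → 168856
year_sum = 28333 + 115147 + 45482 + 32032 + 96141 + 196510 + 201418 + 242749 + 92782 + 103612 + 48920 + 48354 + 168856 = 1420336

bmw_count=13, honda_sum=1420336, year_sum=1420336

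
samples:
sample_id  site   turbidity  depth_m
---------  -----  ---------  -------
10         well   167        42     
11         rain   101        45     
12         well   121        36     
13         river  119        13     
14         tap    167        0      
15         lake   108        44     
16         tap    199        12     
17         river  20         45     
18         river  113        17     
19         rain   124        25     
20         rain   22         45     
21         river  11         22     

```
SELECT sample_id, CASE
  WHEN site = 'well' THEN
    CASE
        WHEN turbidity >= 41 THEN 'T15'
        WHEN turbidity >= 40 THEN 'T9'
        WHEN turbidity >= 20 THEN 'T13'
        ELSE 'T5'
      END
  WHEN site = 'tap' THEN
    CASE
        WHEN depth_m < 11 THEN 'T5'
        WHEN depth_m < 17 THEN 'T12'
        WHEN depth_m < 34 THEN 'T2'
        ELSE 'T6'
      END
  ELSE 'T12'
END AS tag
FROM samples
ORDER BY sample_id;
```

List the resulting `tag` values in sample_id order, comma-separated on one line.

T15, T12, T15, T12, T5, T12, T12, T12, T12, T12, T12, T12

sample_id=10: site='well' → inner[turbidity >= 41] → T15
sample_id=11: site='rain' → outer ELSE → T12
sample_id=12: site='well' → inner[turbidity >= 41] → T15
sample_id=13: site='river' → outer ELSE → T12
sample_id=14: site='tap' → inner[depth_m < 11] → T5
sample_id=15: site='lake' → outer ELSE → T12
sample_id=16: site='tap' → inner[depth_m < 17] → T12
sample_id=17: site='river' → outer ELSE → T12
sample_id=18: site='river' → outer ELSE → T12
sample_id=19: site='rain' → outer ELSE → T12
sample_id=20: site='rain' → outer ELSE → T12
sample_id=21: site='river' → outer ELSE → T12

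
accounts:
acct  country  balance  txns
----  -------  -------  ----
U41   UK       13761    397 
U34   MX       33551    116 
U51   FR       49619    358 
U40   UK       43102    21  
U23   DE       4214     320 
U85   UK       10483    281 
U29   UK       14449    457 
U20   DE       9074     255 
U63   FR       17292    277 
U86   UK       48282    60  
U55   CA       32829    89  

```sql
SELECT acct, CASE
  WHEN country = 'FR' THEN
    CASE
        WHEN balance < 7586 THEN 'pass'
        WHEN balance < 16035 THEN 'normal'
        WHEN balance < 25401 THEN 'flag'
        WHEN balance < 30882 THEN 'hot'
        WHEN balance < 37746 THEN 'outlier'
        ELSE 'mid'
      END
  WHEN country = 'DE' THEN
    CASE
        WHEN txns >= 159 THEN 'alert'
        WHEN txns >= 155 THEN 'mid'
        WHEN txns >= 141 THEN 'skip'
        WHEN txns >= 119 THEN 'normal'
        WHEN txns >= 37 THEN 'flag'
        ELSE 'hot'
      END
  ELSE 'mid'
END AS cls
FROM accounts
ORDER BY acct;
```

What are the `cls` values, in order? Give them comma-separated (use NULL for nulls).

alert, alert, mid, mid, mid, mid, mid, mid, flag, mid, mid

acct=U20: country='DE' → inner[txns >= 159] → alert
acct=U23: country='DE' → inner[txns >= 159] → alert
acct=U29: country='UK' → outer ELSE → mid
acct=U34: country='MX' → outer ELSE → mid
acct=U40: country='UK' → outer ELSE → mid
acct=U41: country='UK' → outer ELSE → mid
acct=U51: country='FR' → inner[ELSE] → mid
acct=U55: country='CA' → outer ELSE → mid
acct=U63: country='FR' → inner[balance < 25401] → flag
acct=U85: country='UK' → outer ELSE → mid
acct=U86: country='UK' → outer ELSE → mid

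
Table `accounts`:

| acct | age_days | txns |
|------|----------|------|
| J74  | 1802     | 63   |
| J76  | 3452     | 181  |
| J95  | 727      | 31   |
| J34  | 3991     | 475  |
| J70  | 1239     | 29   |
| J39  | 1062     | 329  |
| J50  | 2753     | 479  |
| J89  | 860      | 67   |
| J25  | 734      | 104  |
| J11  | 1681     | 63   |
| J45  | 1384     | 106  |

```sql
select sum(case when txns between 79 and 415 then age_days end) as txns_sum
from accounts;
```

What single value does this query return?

6632

acct=J74: ✗
acct=J76: ✓ → 3452
acct=J95: ✗
acct=J34: ✗
acct=J70: ✗
acct=J39: ✓ → 1062
acct=J50: ✗
acct=J89: ✗
acct=J25: ✓ → 734
acct=J11: ✗
acct=J45: ✓ → 1384
txns_sum = 3452 + 1062 + 734 + 1384 = 6632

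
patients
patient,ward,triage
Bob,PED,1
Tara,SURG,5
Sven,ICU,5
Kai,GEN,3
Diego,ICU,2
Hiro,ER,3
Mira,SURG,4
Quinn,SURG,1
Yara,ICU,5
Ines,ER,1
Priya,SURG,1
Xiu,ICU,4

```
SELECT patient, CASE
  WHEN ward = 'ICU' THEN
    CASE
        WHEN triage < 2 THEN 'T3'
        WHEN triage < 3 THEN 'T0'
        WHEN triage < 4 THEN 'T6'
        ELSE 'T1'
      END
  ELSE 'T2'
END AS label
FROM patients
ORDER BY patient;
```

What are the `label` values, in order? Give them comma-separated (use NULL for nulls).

patient=Bob: ward='PED' → outer ELSE → T2
patient=Diego: ward='ICU' → inner[triage < 3] → T0
patient=Hiro: ward='ER' → outer ELSE → T2
patient=Ines: ward='ER' → outer ELSE → T2
patient=Kai: ward='GEN' → outer ELSE → T2
patient=Mira: ward='SURG' → outer ELSE → T2
patient=Priya: ward='SURG' → outer ELSE → T2
patient=Quinn: ward='SURG' → outer ELSE → T2
patient=Sven: ward='ICU' → inner[ELSE] → T1
patient=Tara: ward='SURG' → outer ELSE → T2
patient=Xiu: ward='ICU' → inner[ELSE] → T1
patient=Yara: ward='ICU' → inner[ELSE] → T1

T2, T0, T2, T2, T2, T2, T2, T2, T1, T2, T1, T1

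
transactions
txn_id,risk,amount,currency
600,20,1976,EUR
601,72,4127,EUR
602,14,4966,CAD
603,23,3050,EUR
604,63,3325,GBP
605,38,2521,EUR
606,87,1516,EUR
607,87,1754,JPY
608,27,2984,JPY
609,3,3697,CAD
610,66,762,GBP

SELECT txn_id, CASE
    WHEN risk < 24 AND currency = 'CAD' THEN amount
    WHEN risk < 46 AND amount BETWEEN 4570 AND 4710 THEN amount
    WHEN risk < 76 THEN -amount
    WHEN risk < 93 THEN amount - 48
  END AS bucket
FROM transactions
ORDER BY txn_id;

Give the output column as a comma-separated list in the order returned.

-1976, -4127, 4966, -3050, -3325, -2521, 1468, 1706, -2984, 3697, -762

txn_id=600: risk < 76 → -1976
txn_id=601: risk < 76 → -4127
txn_id=602: risk < 24 AND currency = 'CAD' → 4966
txn_id=603: risk < 76 → -3050
txn_id=604: risk < 76 → -3325
txn_id=605: risk < 76 → -2521
txn_id=606: risk < 93 → 1468
txn_id=607: risk < 93 → 1706
txn_id=608: risk < 76 → -2984
txn_id=609: risk < 24 AND currency = 'CAD' → 3697
txn_id=610: risk < 76 → -762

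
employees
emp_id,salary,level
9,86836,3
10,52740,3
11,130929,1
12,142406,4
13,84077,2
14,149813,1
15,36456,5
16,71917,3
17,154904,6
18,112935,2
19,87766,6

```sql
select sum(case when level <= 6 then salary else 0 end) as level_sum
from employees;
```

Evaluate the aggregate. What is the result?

1110779

emp_id=9: ✓ → 86836
emp_id=10: ✓ → 52740
emp_id=11: ✓ → 130929
emp_id=12: ✓ → 142406
emp_id=13: ✓ → 84077
emp_id=14: ✓ → 149813
emp_id=15: ✓ → 36456
emp_id=16: ✓ → 71917
emp_id=17: ✓ → 154904
emp_id=18: ✓ → 112935
emp_id=19: ✓ → 87766
level_sum = 86836 + 52740 + 130929 + 142406 + 84077 + 149813 + 36456 + 71917 + 154904 + 112935 + 87766 = 1110779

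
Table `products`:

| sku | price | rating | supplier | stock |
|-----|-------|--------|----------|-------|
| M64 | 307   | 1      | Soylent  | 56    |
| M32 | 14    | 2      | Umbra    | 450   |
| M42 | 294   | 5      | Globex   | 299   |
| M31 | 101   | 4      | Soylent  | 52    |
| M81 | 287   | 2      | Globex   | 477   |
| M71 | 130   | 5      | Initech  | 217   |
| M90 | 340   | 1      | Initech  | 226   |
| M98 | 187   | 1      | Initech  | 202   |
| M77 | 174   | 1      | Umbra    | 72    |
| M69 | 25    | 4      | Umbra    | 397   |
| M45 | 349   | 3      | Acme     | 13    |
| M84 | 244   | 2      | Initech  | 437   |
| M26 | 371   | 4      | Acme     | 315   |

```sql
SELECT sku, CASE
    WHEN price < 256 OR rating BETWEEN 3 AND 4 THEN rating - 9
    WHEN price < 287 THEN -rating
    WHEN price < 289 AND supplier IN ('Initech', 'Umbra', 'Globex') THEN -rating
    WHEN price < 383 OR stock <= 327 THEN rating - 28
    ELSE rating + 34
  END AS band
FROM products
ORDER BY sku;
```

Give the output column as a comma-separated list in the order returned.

-5, -5, -7, -23, -6, -27, -5, -4, -8, -2, -7, -27, -8

sku=M26: price < 256 OR rating BETWEEN 3 AND 4 → -5
sku=M31: price < 256 OR rating BETWEEN 3 AND 4 → -5
sku=M32: price < 256 OR rating BETWEEN 3 AND 4 → -7
sku=M42: price < 383 OR stock <= 327 → -23
sku=M45: price < 256 OR rating BETWEEN 3 AND 4 → -6
sku=M64: price < 383 OR stock <= 327 → -27
sku=M69: price < 256 OR rating BETWEEN 3 AND 4 → -5
sku=M71: price < 256 OR rating BETWEEN 3 AND 4 → -4
sku=M77: price < 256 OR rating BETWEEN 3 AND 4 → -8
sku=M81: price < 289 AND supplier IN ('Initech', 'Umbra', 'Globex') → -2
sku=M84: price < 256 OR rating BETWEEN 3 AND 4 → -7
sku=M90: price < 383 OR stock <= 327 → -27
sku=M98: price < 256 OR rating BETWEEN 3 AND 4 → -8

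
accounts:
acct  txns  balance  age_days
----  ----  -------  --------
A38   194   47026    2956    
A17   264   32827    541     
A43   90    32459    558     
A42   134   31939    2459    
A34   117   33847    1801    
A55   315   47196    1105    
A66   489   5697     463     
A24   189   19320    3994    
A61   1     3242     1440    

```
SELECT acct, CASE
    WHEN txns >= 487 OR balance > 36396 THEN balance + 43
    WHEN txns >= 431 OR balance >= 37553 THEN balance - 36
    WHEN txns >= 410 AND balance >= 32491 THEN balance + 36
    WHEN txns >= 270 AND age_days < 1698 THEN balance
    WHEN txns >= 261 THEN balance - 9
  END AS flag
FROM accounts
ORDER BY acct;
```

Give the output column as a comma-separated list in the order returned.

32818, NULL, NULL, 47069, NULL, NULL, 47239, NULL, 5740

acct=A17: txns >= 261 → 32818
acct=A24: (no match → NULL) → NULL
acct=A34: (no match → NULL) → NULL
acct=A38: txns >= 487 OR balance > 36396 → 47069
acct=A42: (no match → NULL) → NULL
acct=A43: (no match → NULL) → NULL
acct=A55: txns >= 487 OR balance > 36396 → 47239
acct=A61: (no match → NULL) → NULL
acct=A66: txns >= 487 OR balance > 36396 → 5740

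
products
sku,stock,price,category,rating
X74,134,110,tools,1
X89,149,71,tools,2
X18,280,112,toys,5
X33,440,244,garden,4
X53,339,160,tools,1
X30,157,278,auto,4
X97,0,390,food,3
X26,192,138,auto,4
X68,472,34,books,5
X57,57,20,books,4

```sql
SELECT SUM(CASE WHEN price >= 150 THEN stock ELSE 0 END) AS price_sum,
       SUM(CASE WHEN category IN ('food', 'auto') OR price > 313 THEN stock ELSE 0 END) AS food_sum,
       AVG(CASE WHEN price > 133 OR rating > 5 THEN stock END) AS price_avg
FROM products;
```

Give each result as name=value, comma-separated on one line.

[price_sum: price >= 150]
sku=X74: ✗
sku=X89: ✗
sku=X18: ✗
sku=X33: ✓ → 440
sku=X53: ✓ → 339
sku=X30: ✓ → 157
sku=X97: ✓ → 0
sku=X26: ✗
sku=X68: ✗
sku=X57: ✗
price_sum = 440 + 339 + 157 = 936
—
[food_sum: category IN ('food', 'auto') OR price > 313]
sku=X74: ✗
sku=X89: ✗
sku=X18: ✗
sku=X33: ✗
sku=X53: ✗
sku=X30: ✓ → 157
sku=X97: ✓ → 0
sku=X26: ✓ → 192
sku=X68: ✗
sku=X57: ✗
food_sum = 157 + 192 = 349
—
[price_avg: price > 133 OR rating > 5]
sku=X74: ✗
sku=X89: ✗
sku=X18: ✗
sku=X33: ✓ → 440
sku=X53: ✓ → 339
sku=X30: ✓ → 157
sku=X97: ✓ → 0
sku=X26: ✓ → 192
sku=X68: ✗
sku=X57: ✗
price_avg = (440 + 339 + 157 + 0 + 192) / 5 = 225.6

price_sum=936, food_sum=349, price_avg=225.6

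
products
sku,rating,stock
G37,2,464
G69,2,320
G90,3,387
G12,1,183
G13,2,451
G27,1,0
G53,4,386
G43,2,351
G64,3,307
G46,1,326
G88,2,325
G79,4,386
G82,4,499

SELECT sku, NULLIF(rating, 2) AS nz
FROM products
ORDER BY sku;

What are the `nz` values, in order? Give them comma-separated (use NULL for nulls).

sku=G12: rating=1 vs 2: differ → 1
sku=G13: rating=2 vs 2: equal → NULL
sku=G27: rating=1 vs 2: differ → 1
sku=G37: rating=2 vs 2: equal → NULL
sku=G43: rating=2 vs 2: equal → NULL
sku=G46: rating=1 vs 2: differ → 1
sku=G53: rating=4 vs 2: differ → 4
sku=G64: rating=3 vs 2: differ → 3
sku=G69: rating=2 vs 2: equal → NULL
sku=G79: rating=4 vs 2: differ → 4
sku=G82: rating=4 vs 2: differ → 4
sku=G88: rating=2 vs 2: equal → NULL
sku=G90: rating=3 vs 2: differ → 3

1, NULL, 1, NULL, NULL, 1, 4, 3, NULL, 4, 4, NULL, 3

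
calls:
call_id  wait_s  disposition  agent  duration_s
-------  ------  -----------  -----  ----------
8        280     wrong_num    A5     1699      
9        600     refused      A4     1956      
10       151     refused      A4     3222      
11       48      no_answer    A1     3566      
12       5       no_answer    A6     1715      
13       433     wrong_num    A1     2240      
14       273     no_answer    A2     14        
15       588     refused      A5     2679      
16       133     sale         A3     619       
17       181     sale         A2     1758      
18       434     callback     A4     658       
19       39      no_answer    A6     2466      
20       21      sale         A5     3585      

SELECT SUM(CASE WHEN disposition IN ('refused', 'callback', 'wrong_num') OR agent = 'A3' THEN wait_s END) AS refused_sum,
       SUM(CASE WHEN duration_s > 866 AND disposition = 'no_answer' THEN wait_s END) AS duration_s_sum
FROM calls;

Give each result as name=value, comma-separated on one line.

refused_sum=2619, duration_s_sum=92

[refused_sum: disposition IN ('refused', 'callback', 'wrong_num') OR agent = 'A3']
call_id=8: ✓ → 280
call_id=9: ✓ → 600
call_id=10: ✓ → 151
call_id=11: ✗
call_id=12: ✗
call_id=13: ✓ → 433
call_id=14: ✗
call_id=15: ✓ → 588
call_id=16: ✓ → 133
call_id=17: ✗
call_id=18: ✓ → 434
call_id=19: ✗
call_id=20: ✗
refused_sum = 280 + 600 + 151 + 433 + 588 + 133 + 434 = 2619
—
[duration_s_sum: duration_s > 866 AND disposition = 'no_answer']
call_id=8: ✗
call_id=9: ✗
call_id=10: ✗
call_id=11: ✓ → 48
call_id=12: ✓ → 5
call_id=13: ✗
call_id=14: ✗
call_id=15: ✗
call_id=16: ✗
call_id=17: ✗
call_id=18: ✗
call_id=19: ✓ → 39
call_id=20: ✗
duration_s_sum = 48 + 5 + 39 = 92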